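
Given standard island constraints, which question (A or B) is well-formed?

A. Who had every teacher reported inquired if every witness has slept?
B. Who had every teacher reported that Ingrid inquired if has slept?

A

In B, the wh-phrase is extracted from inside a wh-island (introduced by "if"), which blocks movement.
In A, the extraction path crosses only that-complement boundaries, which are transparent.
So A is grammatical.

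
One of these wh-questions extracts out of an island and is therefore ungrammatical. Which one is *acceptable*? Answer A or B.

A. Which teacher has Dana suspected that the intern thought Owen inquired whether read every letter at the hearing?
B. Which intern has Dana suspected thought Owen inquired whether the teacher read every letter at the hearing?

B

In A, the wh-phrase is extracted from inside a wh-island (introduced by "whether"), which blocks movement.
In B, the extraction path crosses only that-complement boundaries, which are transparent.
So B is grammatical.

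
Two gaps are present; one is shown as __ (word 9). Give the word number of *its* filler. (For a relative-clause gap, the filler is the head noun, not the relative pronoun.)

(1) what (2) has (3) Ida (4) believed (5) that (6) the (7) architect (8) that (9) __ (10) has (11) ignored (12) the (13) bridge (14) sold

7

The marked gap is inside the relative clause, the subject of "ignored".
Its filler is the head noun "architect" (via "that"), at word 7.
(The other dependency links word 1 to a gap after word 14.)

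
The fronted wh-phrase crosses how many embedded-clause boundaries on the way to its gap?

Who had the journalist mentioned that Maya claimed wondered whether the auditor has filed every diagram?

"who" is extracted from the subject of "wondered".
Boundaries crossed, outermost first: [that], [Ø] — 2 in total.

2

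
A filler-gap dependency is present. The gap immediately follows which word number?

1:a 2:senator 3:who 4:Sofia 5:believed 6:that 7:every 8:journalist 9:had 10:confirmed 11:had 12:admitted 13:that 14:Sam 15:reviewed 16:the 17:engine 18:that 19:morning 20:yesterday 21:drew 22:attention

10

The displaced element is "a senator" (word 2).
It is linked across 2 clause boundaries (that → Ø).
It functions as the subject of "admitted", so the gap sits immediately after word 10 ("confirmed").
Base order: Sofia believed that every journalist had confirmed a senator had admitted that Sam reviewed the engine that morning yesterday.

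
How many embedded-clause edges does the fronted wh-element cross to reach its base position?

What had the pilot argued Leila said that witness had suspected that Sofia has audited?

"what" is extracted from the object of "audited".
Boundaries crossed, outermost first: [Ø], [Ø], [that] — 3 in total.

3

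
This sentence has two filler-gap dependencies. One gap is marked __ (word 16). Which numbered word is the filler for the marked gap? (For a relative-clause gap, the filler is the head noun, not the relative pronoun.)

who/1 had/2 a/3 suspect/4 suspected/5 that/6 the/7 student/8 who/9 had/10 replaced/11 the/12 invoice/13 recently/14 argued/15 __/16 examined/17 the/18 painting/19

The marked gap is the subject of "examined".
Its filler is the fronted wh-phrase "who", at word 1.
(The other dependency links word 8 to a gap after word 9.)

1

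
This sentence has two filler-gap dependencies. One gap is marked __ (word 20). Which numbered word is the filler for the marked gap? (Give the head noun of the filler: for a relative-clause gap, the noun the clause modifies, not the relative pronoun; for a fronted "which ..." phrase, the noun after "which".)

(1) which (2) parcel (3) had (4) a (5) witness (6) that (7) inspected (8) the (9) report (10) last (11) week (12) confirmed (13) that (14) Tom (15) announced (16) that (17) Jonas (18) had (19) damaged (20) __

The marked gap is the direct object of "damaged".
Its filler is the fronted wh-phrase "which parcel", at word 2.
(The other dependency links word 5 to a gap after word 6.)

2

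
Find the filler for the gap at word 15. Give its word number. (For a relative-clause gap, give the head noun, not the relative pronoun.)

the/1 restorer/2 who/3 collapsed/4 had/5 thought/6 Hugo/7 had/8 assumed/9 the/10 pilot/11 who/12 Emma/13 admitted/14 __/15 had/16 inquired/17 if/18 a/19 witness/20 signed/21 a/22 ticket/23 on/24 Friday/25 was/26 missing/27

The gap at 15 is the subject of "inquired", inside a relative clause.
The relative pronoun is "who" (word 12); it is bound by the head noun immediately before it.
Its filler is the head noun "pilot", at word 11.

11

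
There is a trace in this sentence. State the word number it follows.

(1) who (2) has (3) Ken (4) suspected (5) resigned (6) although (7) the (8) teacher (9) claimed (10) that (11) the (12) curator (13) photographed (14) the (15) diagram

4

The displaced element is "who" (word 1).
It is linked across 1 clause boundary (Ø).
It functions as the subject of "resigned", so the gap sits immediately after word 4 ("suspected").
Base order: Ken has suspected that who resigned although the teacher claimed that the curator photographed the diagram.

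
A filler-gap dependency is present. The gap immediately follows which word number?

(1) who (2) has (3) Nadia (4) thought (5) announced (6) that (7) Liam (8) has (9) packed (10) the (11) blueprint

4

The displaced element is "who" (word 1).
It is linked across 1 clause boundary (Ø).
It functions as the subject of "announced", so the gap sits immediately after word 4 ("thought").
Base order: Nadia has thought that who announced that Liam has packed the blueprint.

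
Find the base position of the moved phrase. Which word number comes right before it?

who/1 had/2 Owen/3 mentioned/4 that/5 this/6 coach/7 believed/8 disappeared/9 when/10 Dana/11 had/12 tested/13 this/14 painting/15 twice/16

8

The displaced element is "who" (word 1).
It is linked across 2 clause boundaries (that → Ø).
It functions as the subject of "disappeared", so the gap sits immediately after word 8 ("believed").
Base order: Owen had mentioned that this coach believed that who disappeared when Dana had tested this painting twice.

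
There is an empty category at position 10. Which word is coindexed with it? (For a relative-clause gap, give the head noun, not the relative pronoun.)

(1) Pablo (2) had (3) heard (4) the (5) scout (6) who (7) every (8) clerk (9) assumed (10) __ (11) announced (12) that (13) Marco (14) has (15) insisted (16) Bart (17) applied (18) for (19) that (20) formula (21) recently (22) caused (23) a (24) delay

5

The gap at 10 is the subject of "announced", inside a relative clause.
The relative pronoun is "who" (word 6); it is bound by the head noun immediately before it.
Its filler is the head noun "scout", at word 5.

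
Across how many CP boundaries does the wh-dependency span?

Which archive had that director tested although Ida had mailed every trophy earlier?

"which archive" originates inside the matrix clause — no clause boundary is crossed.

0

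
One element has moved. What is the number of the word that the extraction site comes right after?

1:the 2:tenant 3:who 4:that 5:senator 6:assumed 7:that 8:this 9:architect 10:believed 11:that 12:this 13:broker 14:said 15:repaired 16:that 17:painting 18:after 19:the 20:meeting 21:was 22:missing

The displaced element is "the tenant" (word 2).
It is linked across 3 clause boundaries (that → that → Ø).
It functions as the subject of "repaired", so the gap sits immediately after word 14 ("said").
Base order: That senator assumed that this architect believed that this broker said that the tenant repaired that painting after the meeting.

14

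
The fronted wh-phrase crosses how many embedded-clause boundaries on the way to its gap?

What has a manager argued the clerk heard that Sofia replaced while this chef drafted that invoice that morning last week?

"what" is extracted from the object of "replaced".
Boundaries crossed, outermost first: [Ø], [that] — 2 in total.

2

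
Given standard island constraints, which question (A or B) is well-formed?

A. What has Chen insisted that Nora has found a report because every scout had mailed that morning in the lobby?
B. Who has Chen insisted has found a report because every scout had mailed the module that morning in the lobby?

B

In A, the wh-phrase is extracted from inside an adjunct island (introduced by "because"), which blocks movement.
In B, the extraction path crosses only that-complement boundaries, which are transparent.
So B is grammatical.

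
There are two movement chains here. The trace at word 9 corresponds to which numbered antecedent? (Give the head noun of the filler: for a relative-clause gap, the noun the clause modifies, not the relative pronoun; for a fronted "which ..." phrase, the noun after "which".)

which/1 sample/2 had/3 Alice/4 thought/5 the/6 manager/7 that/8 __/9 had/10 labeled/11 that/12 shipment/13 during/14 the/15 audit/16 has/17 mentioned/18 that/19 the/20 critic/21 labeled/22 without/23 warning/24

The marked gap is inside the relative clause, the subject of "labeled".
Its filler is the head noun "manager" (via "that"), at word 7.
(The other dependency links word 2 to a gap after word 22.)

7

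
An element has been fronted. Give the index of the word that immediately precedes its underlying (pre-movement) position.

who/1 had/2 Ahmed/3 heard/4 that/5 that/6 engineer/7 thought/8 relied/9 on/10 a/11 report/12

The displaced element is "who" (word 1).
It is linked across 2 clause boundaries (that → Ø).
It functions as the subject of "relied", so the gap sits immediately after word 8 ("thought").
Base order: Ahmed had heard that that engineer thought who relied on a report.

8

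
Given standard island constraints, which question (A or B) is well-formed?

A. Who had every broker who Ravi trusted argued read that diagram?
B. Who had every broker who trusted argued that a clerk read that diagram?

In B, the wh-phrase is extracted from inside a complex-NP island (relative clause) (introduced by "who"), which blocks movement.
In A, the extraction path crosses only that-complement boundaries, which are transparent.
So A is grammatical.

A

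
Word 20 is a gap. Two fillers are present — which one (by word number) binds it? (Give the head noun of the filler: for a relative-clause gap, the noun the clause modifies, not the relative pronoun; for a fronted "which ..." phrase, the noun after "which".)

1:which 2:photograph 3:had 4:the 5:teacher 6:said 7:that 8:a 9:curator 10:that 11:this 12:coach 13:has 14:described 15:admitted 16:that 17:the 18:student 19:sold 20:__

The marked gap is the direct object of "sold".
Its filler is the fronted wh-phrase "which photograph", at word 2.
(The other dependency links word 9 to a gap after word 14.)

2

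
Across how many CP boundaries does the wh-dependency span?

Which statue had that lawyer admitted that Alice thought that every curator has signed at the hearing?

2

"which statue" is extracted from the object of "signed".
Boundaries crossed, outermost first: [that], [that] — 2 in total.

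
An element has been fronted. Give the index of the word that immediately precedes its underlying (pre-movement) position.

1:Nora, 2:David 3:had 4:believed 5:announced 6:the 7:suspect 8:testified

The displaced element is "Nora" (word 1).
It is linked across 1 clause boundary (Ø).
It functions as the subject of "announced", so the gap sits immediately after word 4 ("believed").
Base order: David had believed that Nora announced the suspect testified.

4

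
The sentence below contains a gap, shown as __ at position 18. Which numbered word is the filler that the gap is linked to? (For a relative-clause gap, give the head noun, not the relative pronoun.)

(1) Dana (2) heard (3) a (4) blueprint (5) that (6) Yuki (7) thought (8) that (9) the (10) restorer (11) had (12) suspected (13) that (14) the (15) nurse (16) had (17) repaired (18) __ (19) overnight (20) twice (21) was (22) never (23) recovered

The gap at 18 is the object of "repaired", inside a relative clause.
The relative pronoun is "that" (word 5); it is bound by the head noun immediately before it.
Its filler is the head noun "blueprint", at word 4.

4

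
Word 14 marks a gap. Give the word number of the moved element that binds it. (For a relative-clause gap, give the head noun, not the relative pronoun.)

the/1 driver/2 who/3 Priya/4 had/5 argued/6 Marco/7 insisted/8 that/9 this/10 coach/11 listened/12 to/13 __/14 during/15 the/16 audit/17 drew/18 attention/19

The gap at 14 is the prepositional object of "listened", inside a relative clause.
The relative pronoun is "who" (word 3); it is bound by the head noun immediately before it.
Its filler is the head noun "driver", at word 2.

2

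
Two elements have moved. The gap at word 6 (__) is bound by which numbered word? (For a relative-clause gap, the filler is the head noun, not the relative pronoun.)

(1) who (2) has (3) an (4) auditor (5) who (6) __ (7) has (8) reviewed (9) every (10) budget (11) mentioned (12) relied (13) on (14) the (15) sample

4

The marked gap is inside the relative clause, the subject of "reviewed".
Its filler is the head noun "auditor" (via "who"), at word 4.
(The other dependency links word 1 to a gap after word 11.)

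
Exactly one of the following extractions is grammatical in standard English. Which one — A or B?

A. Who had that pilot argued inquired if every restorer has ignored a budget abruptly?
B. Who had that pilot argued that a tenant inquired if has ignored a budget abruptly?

A

In B, the wh-phrase is extracted from inside a wh-island (introduced by "if"), which blocks movement.
In A, the extraction path crosses only that-complement boundaries, which are transparent.
So A is grammatical.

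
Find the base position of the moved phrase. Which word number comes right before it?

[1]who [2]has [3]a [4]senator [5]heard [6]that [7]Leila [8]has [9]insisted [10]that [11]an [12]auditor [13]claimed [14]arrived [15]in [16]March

13

The displaced element is "who" (word 1).
It is linked across 3 clause boundaries (that → that → Ø).
It functions as the subject of "arrived", so the gap sits immediately after word 13 ("claimed").
Base order: A senator has heard that Leila has insisted that an auditor claimed that who arrived in March.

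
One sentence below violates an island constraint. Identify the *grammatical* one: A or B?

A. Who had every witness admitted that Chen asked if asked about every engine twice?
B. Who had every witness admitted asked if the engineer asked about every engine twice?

B

In A, the wh-phrase is extracted from inside a wh-island (introduced by "if"), which blocks movement.
In B, the extraction path crosses only that-complement boundaries, which are transparent.
So B is grammatical.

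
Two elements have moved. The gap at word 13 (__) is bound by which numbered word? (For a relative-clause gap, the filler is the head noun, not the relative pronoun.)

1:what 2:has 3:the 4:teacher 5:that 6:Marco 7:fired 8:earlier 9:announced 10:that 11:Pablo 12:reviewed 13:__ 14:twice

The marked gap is the direct object of "reviewed".
Its filler is the fronted wh-phrase "what", at word 1.
(The other dependency links word 4 to a gap after word 7.)

1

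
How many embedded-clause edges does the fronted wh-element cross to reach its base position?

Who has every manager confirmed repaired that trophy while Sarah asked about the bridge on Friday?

"who" is extracted from the subject of "repaired".
Boundaries crossed, outermost first: [Ø] — 1 in total.

1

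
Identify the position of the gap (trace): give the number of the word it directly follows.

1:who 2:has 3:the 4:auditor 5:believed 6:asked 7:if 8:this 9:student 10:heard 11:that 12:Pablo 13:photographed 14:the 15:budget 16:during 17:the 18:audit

5

The displaced element is "who" (word 1).
It is linked across 1 clause boundary (Ø).
It functions as the subject of "asked", so the gap sits immediately after word 5 ("believed").
Base order: The auditor has believed who asked if this student heard that Pablo photographed the budget during the audit.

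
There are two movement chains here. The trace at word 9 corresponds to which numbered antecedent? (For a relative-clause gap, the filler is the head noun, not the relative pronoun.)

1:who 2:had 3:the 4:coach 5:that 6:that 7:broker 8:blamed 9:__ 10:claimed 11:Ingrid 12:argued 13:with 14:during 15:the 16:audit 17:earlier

4

The marked gap is inside the relative clause, the direct object of "blamed".
Its filler is the head noun "coach" (via "that"), at word 4.
(The other dependency links word 1 to a gap after word 13.)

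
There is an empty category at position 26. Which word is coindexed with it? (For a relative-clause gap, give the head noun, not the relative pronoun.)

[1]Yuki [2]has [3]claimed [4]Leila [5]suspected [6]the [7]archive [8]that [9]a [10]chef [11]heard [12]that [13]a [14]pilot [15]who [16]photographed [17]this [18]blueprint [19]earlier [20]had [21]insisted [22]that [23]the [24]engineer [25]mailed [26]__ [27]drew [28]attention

7

The gap at 26 is the object of "mailed", inside a relative clause.
The relative pronoun is "that" (word 8); it is bound by the head noun immediately before it.
Its filler is the head noun "archive", at word 7.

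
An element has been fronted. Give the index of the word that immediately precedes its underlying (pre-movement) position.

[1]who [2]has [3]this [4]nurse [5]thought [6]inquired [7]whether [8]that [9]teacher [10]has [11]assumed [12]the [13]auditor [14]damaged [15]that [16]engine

The displaced element is "who" (word 1).
It is linked across 1 clause boundary (Ø).
It functions as the subject of "inquired", so the gap sits immediately after word 5 ("thought").
Base order: This nurse has thought that who inquired whether that teacher has assumed the auditor damaged that engine.

5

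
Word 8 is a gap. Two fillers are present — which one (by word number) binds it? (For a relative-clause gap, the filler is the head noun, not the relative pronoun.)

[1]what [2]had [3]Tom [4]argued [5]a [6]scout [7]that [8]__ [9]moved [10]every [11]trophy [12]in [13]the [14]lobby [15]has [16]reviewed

The marked gap is inside the relative clause, the subject of "moved".
Its filler is the head noun "scout" (via "that"), at word 6.
(The other dependency links word 1 to a gap after word 16.)

6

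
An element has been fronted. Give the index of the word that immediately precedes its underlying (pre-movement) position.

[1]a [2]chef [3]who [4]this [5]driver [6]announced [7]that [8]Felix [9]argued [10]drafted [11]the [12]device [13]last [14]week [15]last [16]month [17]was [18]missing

9

The displaced element is "a chef" (word 2).
It is linked across 2 clause boundaries (that → Ø).
It functions as the subject of "drafted", so the gap sits immediately after word 9 ("argued").
Base order: This driver announced that Felix argued a chef drafted the device last week last month.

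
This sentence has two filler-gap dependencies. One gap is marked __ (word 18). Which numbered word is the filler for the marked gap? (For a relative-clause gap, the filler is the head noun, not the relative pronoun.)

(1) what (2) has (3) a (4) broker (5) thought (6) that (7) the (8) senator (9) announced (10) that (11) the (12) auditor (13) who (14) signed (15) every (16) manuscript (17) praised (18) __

The marked gap is the direct object of "praised".
Its filler is the fronted wh-phrase "what", at word 1.
(The other dependency links word 12 to a gap after word 13.)

1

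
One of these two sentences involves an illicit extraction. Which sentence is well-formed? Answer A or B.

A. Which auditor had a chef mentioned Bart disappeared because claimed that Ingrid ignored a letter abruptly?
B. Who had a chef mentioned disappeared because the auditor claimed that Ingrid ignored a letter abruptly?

In A, the wh-phrase is extracted from inside an adjunct island (introduced by "because"), which blocks movement.
In B, the extraction path crosses only that-complement boundaries, which are transparent.
So B is grammatical.

B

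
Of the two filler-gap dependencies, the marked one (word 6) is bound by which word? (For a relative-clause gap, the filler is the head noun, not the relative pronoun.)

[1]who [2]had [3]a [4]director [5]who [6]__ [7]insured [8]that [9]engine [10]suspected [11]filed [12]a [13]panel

The marked gap is inside the relative clause, the subject of "insured".
Its filler is the head noun "director" (via "who"), at word 4.
(The other dependency links word 1 to a gap after word 10.)

4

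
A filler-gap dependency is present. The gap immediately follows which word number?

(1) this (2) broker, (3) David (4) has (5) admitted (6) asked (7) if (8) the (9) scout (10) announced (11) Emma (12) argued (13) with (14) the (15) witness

The displaced element is "this broker" (word 2).
It is linked across 1 clause boundary (Ø).
It functions as the subject of "asked", so the gap sits immediately after word 5 ("admitted").
Base order: David has admitted this broker asked if the scout announced Emma argued with the witness.

5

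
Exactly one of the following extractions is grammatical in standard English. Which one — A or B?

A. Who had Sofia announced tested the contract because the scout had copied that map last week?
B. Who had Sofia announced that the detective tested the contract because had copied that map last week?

In B, the wh-phrase is extracted from inside an adjunct island (introduced by "because"), which blocks movement.
In A, the extraction path crosses only that-complement boundaries, which are transparent.
So A is grammatical.

A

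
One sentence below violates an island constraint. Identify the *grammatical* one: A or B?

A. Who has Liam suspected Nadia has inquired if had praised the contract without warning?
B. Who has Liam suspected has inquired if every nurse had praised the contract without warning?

B

In A, the wh-phrase is extracted from inside a wh-island (introduced by "if"), which blocks movement.
In B, the extraction path crosses only that-complement boundaries, which are transparent.
So B is grammatical.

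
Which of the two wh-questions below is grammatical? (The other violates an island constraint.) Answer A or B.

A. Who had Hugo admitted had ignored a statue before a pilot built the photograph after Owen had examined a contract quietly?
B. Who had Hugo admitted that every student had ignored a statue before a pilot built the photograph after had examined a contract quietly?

A

In B, the wh-phrase is extracted from inside an adjunct island (introduced by "before"), which blocks movement.
In A, the extraction path crosses only that-complement boundaries, which are transparent.
So A is grammatical.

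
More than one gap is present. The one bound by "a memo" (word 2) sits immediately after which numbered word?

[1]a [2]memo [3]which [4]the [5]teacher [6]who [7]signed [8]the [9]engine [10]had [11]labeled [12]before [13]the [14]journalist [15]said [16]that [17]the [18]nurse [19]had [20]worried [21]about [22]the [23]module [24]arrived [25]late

11

The displaced element is "a memo" (word 2).
It functions as the direct object of "labeled", so the gap sits immediately after word 11 ("labeled").
Base order: The teacher who signed the engine had labeled a memo before the journalist said that the nurse had worried about the module.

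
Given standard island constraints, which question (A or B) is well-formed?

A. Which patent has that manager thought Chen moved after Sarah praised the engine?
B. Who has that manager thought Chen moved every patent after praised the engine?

In B, the wh-phrase is extracted from inside an adjunct island (introduced by "after"), which blocks movement.
In A, the extraction path crosses only that-complement boundaries, which are transparent.
So A is grammatical.

A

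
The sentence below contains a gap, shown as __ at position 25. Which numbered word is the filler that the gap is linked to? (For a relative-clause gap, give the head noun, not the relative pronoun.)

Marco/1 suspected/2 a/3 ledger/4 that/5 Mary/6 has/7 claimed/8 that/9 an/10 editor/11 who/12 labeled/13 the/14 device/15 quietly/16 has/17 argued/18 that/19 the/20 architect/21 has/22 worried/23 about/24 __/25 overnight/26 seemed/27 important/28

The gap at 25 is the prepositional object of "worried", inside a relative clause.
The relative pronoun is "that" (word 5); it is bound by the head noun immediately before it.
Its filler is the head noun "ledger", at word 4.

4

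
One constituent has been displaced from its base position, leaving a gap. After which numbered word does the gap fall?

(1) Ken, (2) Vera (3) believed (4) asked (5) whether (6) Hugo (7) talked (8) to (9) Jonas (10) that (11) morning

The displaced element is "Ken" (word 1).
It is linked across 1 clause boundary (Ø).
It functions as the subject of "asked", so the gap sits immediately after word 3 ("believed").
Base order: Vera believed that Ken asked whether Hugo talked to Jonas that morning.

3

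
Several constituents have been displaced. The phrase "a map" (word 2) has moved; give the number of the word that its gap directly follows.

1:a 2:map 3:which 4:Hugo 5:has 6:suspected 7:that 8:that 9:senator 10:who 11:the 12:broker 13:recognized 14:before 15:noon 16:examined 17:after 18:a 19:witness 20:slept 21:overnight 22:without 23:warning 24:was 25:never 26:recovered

The displaced element is "a map" (word 2).
It is linked across 1 clause boundary (that).
It functions as the direct object of "examined", so the gap sits immediately after word 16 ("examined").
Base order: Hugo has suspected that that senator who the broker recognized before noon examined a map after a witness slept overnight without warning.

16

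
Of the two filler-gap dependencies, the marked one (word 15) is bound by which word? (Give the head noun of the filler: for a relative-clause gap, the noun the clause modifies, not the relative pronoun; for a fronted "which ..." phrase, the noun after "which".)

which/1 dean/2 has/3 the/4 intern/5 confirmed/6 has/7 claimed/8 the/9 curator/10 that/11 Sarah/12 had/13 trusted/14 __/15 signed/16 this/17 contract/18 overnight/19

10

The marked gap is inside the relative clause, the direct object of "trusted".
Its filler is the head noun "curator" (via "that"), at word 10.
(The other dependency links word 2 to a gap after word 6.)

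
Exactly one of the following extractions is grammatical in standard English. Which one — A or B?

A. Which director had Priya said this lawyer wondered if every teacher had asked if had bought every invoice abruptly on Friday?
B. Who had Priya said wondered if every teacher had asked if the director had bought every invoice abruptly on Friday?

B

In A, the wh-phrase is extracted from inside a wh-island (introduced by "if"), which blocks movement.
In B, the extraction path crosses only that-complement boundaries, which are transparent.
So B is grammatical.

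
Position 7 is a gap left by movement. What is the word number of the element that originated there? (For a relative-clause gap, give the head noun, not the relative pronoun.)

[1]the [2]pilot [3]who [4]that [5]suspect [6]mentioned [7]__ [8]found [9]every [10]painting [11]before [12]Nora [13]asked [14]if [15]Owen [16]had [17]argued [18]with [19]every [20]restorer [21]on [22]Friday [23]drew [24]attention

2

The gap at 7 is the subject of "found", inside a relative clause.
The relative pronoun is "who" (word 3); it is bound by the head noun immediately before it.
Its filler is the head noun "pilot", at word 2.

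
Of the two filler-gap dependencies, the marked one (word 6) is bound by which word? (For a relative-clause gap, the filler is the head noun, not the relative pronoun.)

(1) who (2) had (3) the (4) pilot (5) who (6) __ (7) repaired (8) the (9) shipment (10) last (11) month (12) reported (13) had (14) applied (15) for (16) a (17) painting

The marked gap is inside the relative clause, the subject of "repaired".
Its filler is the head noun "pilot" (via "who"), at word 4.
(The other dependency links word 1 to a gap after word 12.)

4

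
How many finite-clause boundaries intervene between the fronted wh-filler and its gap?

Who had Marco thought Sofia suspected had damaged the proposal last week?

"who" is extracted from the subject of "damaged".
Boundaries crossed, outermost first: [Ø], [Ø] — 2 in total.

2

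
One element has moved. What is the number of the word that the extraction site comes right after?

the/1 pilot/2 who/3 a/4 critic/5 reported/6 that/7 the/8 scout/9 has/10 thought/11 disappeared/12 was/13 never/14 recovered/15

11

The displaced element is "the pilot" (word 2).
It is linked across 2 clause boundaries (that → Ø).
It functions as the subject of "disappeared", so the gap sits immediately after word 11 ("thought").
Base order: A critic reported that the scout has thought the pilot disappeared.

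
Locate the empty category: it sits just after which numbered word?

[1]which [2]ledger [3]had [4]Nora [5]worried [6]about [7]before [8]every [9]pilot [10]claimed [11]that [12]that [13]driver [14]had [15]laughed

6

The displaced element is "which ledger" (word 2).
It functions as the object of the preposition "about" of "worried", so the gap sits immediately after word 6 ("about").
Base order: Nora had worried about which ledger before every pilot claimed that that driver had laughed.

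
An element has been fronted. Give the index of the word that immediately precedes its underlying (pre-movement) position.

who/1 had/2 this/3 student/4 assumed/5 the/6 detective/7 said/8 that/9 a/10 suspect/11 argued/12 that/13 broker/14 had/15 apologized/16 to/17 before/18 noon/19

17

The displaced element is "who" (word 1).
It is linked across 3 clause boundaries (Ø → that → Ø).
It functions as the object of the preposition "to" of "apologized", so the gap sits immediately after word 17 ("to").
Base order: This student had assumed the detective said that a suspect argued that broker had apologized to who before noon.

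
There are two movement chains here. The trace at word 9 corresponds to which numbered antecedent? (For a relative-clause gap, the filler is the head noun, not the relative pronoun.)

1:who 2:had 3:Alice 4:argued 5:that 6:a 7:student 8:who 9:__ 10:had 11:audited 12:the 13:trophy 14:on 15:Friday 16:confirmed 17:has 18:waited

The marked gap is inside the relative clause, the subject of "audited".
Its filler is the head noun "student" (via "who"), at word 7.
(The other dependency links word 1 to a gap after word 16.)

7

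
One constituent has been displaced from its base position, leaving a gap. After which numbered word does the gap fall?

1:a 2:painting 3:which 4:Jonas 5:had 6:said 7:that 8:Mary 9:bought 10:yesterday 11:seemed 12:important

9

The displaced element is "a painting" (word 2).
It is linked across 1 clause boundary (that).
It functions as the direct object of "bought", so the gap sits immediately after word 9 ("bought").
Base order: Jonas had said that Mary bought a painting yesterday.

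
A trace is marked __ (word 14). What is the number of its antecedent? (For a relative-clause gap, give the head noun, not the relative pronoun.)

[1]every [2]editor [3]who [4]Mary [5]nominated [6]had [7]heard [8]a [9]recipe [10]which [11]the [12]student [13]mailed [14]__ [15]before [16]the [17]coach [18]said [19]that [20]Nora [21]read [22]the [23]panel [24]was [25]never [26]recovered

9

The gap at 14 is the object of "mailed", inside a relative clause.
The relative pronoun is "which" (word 10); it is bound by the head noun immediately before it.
Its filler is the head noun "recipe", at word 9.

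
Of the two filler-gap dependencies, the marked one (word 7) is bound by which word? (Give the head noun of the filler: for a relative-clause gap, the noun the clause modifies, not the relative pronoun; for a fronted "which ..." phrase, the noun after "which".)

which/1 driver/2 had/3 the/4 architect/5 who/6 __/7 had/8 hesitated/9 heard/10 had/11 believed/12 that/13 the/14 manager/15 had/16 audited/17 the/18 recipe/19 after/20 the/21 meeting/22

The marked gap is inside the relative clause, the subject of "hesitated".
Its filler is the head noun "architect" (via "who"), at word 5.
(The other dependency links word 2 to a gap after word 10.)

5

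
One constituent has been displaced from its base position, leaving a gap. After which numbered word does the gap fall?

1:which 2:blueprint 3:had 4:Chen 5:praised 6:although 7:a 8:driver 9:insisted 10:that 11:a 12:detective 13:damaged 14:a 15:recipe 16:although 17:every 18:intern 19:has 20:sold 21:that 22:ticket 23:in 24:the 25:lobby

5

The displaced element is "which blueprint" (word 2).
It functions as the direct object of "praised", so the gap sits immediately after word 5 ("praised").
Base order: Chen had praised which blueprint although a driver insisted that a detective damaged a recipe although every intern has sold that ticket in the lobby.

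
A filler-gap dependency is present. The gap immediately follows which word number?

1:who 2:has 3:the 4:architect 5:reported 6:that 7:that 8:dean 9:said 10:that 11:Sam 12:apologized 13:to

13

The displaced element is "who" (word 1).
It is linked across 2 clause boundaries (that → that).
It functions as the object of the preposition "to" of "apologized", so the gap sits immediately after word 13 ("to").
Base order: The architect has reported that that dean said that Sam apologized to who.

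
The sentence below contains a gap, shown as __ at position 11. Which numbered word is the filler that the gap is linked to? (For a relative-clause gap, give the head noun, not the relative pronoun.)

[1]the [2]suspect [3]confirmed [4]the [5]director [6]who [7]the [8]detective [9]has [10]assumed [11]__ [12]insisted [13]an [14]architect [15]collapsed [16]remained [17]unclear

5

The gap at 11 is the subject of "insisted", inside a relative clause.
The relative pronoun is "who" (word 6); it is bound by the head noun immediately before it.
Its filler is the head noun "director", at word 5.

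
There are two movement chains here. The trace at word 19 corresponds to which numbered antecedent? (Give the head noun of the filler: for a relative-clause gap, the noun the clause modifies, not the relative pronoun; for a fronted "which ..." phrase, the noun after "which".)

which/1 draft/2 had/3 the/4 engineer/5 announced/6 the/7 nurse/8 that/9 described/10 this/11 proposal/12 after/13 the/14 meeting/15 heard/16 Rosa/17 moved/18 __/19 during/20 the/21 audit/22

The marked gap is the direct object of "moved".
Its filler is the fronted wh-phrase "which draft", at word 2.
(The other dependency links word 8 to a gap after word 9.)

2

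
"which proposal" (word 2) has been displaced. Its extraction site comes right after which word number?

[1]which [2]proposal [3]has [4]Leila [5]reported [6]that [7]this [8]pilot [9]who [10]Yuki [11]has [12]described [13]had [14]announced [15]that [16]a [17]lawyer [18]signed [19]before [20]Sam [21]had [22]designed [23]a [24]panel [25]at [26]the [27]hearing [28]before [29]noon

The displaced element is "which proposal" (word 2).
It is linked across 2 clause boundaries (that → that).
It functions as the direct object of "signed", so the gap sits immediately after word 18 ("signed").
Base order: Leila has reported that this pilot who Yuki has described had announced that a lawyer signed which proposal before Sam had designed a panel at the hearing before noon.

18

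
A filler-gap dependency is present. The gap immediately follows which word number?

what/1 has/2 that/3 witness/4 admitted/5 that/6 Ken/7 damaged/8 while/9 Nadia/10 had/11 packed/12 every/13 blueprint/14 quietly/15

8

The displaced element is "what" (word 1).
It is linked across 1 clause boundary (that).
It functions as the direct object of "damaged", so the gap sits immediately after word 8 ("damaged").
Base order: That witness has admitted that Ken damaged what while Nadia had packed every blueprint quietly.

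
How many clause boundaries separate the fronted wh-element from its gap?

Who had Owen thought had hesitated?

"who" is extracted from the subject of "hesitated".
Boundaries crossed, outermost first: [Ø] — 1 in total.

1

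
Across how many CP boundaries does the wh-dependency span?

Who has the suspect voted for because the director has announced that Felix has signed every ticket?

"who" originates inside the matrix clause — no clause boundary is crossed.

0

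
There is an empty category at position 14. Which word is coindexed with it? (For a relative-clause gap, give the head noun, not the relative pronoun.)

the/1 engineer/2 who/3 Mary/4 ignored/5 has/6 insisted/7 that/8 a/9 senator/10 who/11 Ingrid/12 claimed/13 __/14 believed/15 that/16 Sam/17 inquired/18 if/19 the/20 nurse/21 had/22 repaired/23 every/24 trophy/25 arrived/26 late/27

10

The gap at 14 is the subject of "believed", inside a relative clause.
The relative pronoun is "who" (word 11); it is bound by the head noun immediately before it.
Its filler is the head noun "senator", at word 10.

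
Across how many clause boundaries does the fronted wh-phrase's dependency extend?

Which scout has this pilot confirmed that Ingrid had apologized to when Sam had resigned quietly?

"which scout" is extracted from the PP object of "apologized".
Boundaries crossed, outermost first: [that] — 1 in total.

1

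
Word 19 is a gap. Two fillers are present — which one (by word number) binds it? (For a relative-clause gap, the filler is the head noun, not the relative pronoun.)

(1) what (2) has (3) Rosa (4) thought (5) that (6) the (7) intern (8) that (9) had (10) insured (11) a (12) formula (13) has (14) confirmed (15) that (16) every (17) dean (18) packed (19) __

The marked gap is the direct object of "packed".
Its filler is the fronted wh-phrase "what", at word 1.
(The other dependency links word 7 to a gap after word 8.)

1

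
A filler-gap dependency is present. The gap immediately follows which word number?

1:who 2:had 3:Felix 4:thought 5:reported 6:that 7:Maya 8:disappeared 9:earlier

The displaced element is "who" (word 1).
It is linked across 1 clause boundary (Ø).
It functions as the subject of "reported", so the gap sits immediately after word 4 ("thought").
Base order: Felix had thought who reported that Maya disappeared earlier.

4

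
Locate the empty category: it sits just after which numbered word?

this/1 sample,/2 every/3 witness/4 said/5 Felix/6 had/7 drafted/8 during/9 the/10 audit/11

The displaced element is "this sample" (word 2).
It is linked across 1 clause boundary (Ø).
It functions as the direct object of "drafted", so the gap sits immediately after word 8 ("drafted").
Base order: Every witness said Felix had drafted this sample during the audit.

8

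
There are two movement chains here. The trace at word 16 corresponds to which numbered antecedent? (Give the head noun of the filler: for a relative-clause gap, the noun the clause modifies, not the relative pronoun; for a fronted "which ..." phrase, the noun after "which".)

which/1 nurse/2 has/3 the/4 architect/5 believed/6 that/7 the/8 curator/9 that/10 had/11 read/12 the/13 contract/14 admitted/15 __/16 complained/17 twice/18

2

The marked gap is the subject of "complained".
Its filler is the fronted wh-phrase "which nurse", at word 2.
(The other dependency links word 9 to a gap after word 10.)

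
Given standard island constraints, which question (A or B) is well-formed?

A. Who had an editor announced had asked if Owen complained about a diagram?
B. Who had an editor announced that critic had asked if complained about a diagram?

In B, the wh-phrase is extracted from inside a wh-island (introduced by "if"), which blocks movement.
In A, the extraction path crosses only that-complement boundaries, which are transparent.
So A is grammatical.

A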